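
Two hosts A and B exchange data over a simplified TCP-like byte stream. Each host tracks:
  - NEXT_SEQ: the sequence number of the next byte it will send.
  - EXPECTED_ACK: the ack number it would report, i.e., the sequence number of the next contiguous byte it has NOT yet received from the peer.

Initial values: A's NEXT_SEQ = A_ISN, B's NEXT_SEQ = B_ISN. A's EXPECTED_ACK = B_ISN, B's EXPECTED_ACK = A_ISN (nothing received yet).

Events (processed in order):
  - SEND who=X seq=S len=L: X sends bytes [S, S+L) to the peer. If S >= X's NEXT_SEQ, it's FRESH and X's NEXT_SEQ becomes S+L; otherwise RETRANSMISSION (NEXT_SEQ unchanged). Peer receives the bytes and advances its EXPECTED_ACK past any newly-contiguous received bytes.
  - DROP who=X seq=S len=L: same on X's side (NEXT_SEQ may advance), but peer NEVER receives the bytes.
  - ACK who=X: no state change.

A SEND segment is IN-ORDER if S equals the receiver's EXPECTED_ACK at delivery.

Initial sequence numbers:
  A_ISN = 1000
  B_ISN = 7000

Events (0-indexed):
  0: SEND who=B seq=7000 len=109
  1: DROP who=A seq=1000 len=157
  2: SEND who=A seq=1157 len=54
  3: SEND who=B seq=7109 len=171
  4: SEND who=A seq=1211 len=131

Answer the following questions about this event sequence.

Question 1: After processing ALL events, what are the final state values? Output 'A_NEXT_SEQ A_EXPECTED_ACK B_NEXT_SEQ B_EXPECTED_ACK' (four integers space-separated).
After event 0: A_seq=1000 A_ack=7109 B_seq=7109 B_ack=1000
After event 1: A_seq=1157 A_ack=7109 B_seq=7109 B_ack=1000
After event 2: A_seq=1211 A_ack=7109 B_seq=7109 B_ack=1000
After event 3: A_seq=1211 A_ack=7280 B_seq=7280 B_ack=1000
After event 4: A_seq=1342 A_ack=7280 B_seq=7280 B_ack=1000

Answer: 1342 7280 7280 1000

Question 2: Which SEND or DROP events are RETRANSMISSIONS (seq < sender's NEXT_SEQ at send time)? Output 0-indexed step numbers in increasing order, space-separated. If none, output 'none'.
Step 0: SEND seq=7000 -> fresh
Step 1: DROP seq=1000 -> fresh
Step 2: SEND seq=1157 -> fresh
Step 3: SEND seq=7109 -> fresh
Step 4: SEND seq=1211 -> fresh

Answer: none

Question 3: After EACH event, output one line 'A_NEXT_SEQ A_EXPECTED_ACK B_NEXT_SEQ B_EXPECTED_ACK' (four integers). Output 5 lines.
1000 7109 7109 1000
1157 7109 7109 1000
1211 7109 7109 1000
1211 7280 7280 1000
1342 7280 7280 1000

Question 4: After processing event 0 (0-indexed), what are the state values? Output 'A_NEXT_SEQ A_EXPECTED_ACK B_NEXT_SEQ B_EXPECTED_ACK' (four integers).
After event 0: A_seq=1000 A_ack=7109 B_seq=7109 B_ack=1000

1000 7109 7109 1000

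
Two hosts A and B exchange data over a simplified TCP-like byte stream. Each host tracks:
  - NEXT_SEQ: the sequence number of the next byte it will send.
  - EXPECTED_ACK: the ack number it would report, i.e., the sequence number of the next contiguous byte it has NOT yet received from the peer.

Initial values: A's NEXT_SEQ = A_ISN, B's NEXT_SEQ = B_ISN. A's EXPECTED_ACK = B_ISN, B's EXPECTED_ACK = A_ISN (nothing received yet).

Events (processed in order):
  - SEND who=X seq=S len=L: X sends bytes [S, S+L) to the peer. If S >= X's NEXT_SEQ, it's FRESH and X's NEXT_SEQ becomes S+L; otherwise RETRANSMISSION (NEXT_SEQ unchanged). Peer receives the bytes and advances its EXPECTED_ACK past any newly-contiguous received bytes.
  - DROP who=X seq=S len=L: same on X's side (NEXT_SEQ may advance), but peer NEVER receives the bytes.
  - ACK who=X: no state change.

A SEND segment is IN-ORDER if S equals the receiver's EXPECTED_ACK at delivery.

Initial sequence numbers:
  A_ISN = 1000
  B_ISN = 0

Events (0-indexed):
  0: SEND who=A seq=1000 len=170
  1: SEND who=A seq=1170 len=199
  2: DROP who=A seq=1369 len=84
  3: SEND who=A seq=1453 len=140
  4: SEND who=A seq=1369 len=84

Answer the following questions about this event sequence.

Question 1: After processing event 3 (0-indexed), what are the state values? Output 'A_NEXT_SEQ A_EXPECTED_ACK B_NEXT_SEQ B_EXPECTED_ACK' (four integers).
After event 0: A_seq=1170 A_ack=0 B_seq=0 B_ack=1170
After event 1: A_seq=1369 A_ack=0 B_seq=0 B_ack=1369
After event 2: A_seq=1453 A_ack=0 B_seq=0 B_ack=1369
After event 3: A_seq=1593 A_ack=0 B_seq=0 B_ack=1369

1593 0 0 1369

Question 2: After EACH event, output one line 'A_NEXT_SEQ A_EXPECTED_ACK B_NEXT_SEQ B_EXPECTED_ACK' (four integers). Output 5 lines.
1170 0 0 1170
1369 0 0 1369
1453 0 0 1369
1593 0 0 1369
1593 0 0 1593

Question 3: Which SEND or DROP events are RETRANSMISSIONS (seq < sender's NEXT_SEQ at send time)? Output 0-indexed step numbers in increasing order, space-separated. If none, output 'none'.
Answer: 4

Derivation:
Step 0: SEND seq=1000 -> fresh
Step 1: SEND seq=1170 -> fresh
Step 2: DROP seq=1369 -> fresh
Step 3: SEND seq=1453 -> fresh
Step 4: SEND seq=1369 -> retransmit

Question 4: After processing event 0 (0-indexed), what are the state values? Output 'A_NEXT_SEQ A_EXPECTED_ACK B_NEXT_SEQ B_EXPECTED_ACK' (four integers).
After event 0: A_seq=1170 A_ack=0 B_seq=0 B_ack=1170

1170 0 0 1170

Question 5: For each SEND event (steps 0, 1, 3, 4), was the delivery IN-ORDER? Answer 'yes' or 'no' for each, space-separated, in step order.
Answer: yes yes no yes

Derivation:
Step 0: SEND seq=1000 -> in-order
Step 1: SEND seq=1170 -> in-order
Step 3: SEND seq=1453 -> out-of-order
Step 4: SEND seq=1369 -> in-order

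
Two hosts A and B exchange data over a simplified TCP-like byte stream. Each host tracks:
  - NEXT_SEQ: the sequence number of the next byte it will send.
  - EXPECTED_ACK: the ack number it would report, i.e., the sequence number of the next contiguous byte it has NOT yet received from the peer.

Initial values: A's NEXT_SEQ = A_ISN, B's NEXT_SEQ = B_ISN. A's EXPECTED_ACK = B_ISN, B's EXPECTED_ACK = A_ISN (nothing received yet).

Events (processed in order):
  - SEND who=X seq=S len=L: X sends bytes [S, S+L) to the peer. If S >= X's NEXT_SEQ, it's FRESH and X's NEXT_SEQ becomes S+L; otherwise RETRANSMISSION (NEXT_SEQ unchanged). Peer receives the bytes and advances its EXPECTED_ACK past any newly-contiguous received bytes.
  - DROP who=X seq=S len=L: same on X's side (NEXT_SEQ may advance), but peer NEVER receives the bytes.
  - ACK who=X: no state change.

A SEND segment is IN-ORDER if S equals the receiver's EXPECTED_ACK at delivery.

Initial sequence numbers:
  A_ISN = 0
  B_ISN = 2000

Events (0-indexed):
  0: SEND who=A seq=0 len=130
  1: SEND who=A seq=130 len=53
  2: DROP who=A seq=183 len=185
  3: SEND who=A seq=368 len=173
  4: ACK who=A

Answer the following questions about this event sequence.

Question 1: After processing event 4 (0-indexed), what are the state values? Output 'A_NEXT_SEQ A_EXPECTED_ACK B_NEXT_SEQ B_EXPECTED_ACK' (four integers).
After event 0: A_seq=130 A_ack=2000 B_seq=2000 B_ack=130
After event 1: A_seq=183 A_ack=2000 B_seq=2000 B_ack=183
After event 2: A_seq=368 A_ack=2000 B_seq=2000 B_ack=183
After event 3: A_seq=541 A_ack=2000 B_seq=2000 B_ack=183
After event 4: A_seq=541 A_ack=2000 B_seq=2000 B_ack=183

541 2000 2000 183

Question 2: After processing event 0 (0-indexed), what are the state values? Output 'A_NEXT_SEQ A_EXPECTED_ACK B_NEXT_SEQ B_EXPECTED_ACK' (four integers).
After event 0: A_seq=130 A_ack=2000 B_seq=2000 B_ack=130

130 2000 2000 130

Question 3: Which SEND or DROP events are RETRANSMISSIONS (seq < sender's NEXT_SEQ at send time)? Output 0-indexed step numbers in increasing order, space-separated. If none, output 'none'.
Answer: none

Derivation:
Step 0: SEND seq=0 -> fresh
Step 1: SEND seq=130 -> fresh
Step 2: DROP seq=183 -> fresh
Step 3: SEND seq=368 -> fresh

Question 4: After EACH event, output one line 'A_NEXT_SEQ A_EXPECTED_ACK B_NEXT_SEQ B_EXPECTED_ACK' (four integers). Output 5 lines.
130 2000 2000 130
183 2000 2000 183
368 2000 2000 183
541 2000 2000 183
541 2000 2000 183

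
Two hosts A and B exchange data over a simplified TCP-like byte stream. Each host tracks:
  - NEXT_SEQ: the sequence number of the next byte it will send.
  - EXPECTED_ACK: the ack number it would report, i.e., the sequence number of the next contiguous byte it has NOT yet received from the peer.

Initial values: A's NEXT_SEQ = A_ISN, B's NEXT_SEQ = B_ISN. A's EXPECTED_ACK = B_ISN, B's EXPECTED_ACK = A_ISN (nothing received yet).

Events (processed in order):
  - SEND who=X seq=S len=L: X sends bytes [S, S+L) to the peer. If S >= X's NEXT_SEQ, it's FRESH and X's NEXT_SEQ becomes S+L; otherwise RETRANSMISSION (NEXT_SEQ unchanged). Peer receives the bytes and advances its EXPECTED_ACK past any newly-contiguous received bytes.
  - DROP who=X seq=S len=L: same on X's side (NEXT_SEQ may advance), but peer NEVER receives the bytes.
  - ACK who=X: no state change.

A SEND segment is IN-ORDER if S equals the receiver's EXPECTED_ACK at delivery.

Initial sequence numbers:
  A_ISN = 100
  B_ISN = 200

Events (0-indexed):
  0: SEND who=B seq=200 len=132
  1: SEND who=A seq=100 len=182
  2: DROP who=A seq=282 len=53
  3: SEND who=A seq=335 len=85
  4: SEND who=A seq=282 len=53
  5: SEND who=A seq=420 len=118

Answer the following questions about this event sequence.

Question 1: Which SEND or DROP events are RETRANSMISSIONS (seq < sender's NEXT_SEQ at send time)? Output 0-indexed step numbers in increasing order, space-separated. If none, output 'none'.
Step 0: SEND seq=200 -> fresh
Step 1: SEND seq=100 -> fresh
Step 2: DROP seq=282 -> fresh
Step 3: SEND seq=335 -> fresh
Step 4: SEND seq=282 -> retransmit
Step 5: SEND seq=420 -> fresh

Answer: 4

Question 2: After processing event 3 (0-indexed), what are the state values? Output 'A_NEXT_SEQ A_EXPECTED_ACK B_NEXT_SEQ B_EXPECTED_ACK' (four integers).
After event 0: A_seq=100 A_ack=332 B_seq=332 B_ack=100
After event 1: A_seq=282 A_ack=332 B_seq=332 B_ack=282
After event 2: A_seq=335 A_ack=332 B_seq=332 B_ack=282
After event 3: A_seq=420 A_ack=332 B_seq=332 B_ack=282

420 332 332 282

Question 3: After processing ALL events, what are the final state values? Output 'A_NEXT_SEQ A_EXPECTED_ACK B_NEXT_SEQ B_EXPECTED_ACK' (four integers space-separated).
Answer: 538 332 332 538

Derivation:
After event 0: A_seq=100 A_ack=332 B_seq=332 B_ack=100
After event 1: A_seq=282 A_ack=332 B_seq=332 B_ack=282
After event 2: A_seq=335 A_ack=332 B_seq=332 B_ack=282
After event 3: A_seq=420 A_ack=332 B_seq=332 B_ack=282
After event 4: A_seq=420 A_ack=332 B_seq=332 B_ack=420
After event 5: A_seq=538 A_ack=332 B_seq=332 B_ack=538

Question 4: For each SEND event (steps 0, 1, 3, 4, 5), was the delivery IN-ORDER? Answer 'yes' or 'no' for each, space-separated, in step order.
Step 0: SEND seq=200 -> in-order
Step 1: SEND seq=100 -> in-order
Step 3: SEND seq=335 -> out-of-order
Step 4: SEND seq=282 -> in-order
Step 5: SEND seq=420 -> in-order

Answer: yes yes no yes yes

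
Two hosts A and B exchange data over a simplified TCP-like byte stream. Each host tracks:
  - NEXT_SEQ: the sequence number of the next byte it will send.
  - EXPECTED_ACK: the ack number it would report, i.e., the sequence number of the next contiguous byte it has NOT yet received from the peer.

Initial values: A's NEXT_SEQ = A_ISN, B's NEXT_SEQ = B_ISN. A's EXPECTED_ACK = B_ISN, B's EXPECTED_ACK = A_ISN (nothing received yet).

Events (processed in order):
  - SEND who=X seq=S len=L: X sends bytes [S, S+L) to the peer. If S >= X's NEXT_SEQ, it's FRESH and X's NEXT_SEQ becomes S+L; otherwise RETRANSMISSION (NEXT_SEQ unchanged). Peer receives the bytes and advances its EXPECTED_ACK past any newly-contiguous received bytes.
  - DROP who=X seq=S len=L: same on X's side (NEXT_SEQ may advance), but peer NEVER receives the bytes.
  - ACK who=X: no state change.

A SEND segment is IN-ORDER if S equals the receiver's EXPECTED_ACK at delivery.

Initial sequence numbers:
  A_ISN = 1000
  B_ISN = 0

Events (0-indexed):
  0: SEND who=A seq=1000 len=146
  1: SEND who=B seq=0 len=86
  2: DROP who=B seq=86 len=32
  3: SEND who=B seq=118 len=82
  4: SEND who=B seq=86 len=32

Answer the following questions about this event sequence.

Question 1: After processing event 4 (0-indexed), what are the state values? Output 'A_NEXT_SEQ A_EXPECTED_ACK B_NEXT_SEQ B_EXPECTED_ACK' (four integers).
After event 0: A_seq=1146 A_ack=0 B_seq=0 B_ack=1146
After event 1: A_seq=1146 A_ack=86 B_seq=86 B_ack=1146
After event 2: A_seq=1146 A_ack=86 B_seq=118 B_ack=1146
After event 3: A_seq=1146 A_ack=86 B_seq=200 B_ack=1146
After event 4: A_seq=1146 A_ack=200 B_seq=200 B_ack=1146

1146 200 200 1146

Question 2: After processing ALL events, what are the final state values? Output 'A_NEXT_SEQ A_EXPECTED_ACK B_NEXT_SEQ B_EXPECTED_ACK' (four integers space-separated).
After event 0: A_seq=1146 A_ack=0 B_seq=0 B_ack=1146
After event 1: A_seq=1146 A_ack=86 B_seq=86 B_ack=1146
After event 2: A_seq=1146 A_ack=86 B_seq=118 B_ack=1146
After event 3: A_seq=1146 A_ack=86 B_seq=200 B_ack=1146
After event 4: A_seq=1146 A_ack=200 B_seq=200 B_ack=1146

Answer: 1146 200 200 1146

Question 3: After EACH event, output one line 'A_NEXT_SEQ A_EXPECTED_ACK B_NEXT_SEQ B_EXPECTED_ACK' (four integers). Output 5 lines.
1146 0 0 1146
1146 86 86 1146
1146 86 118 1146
1146 86 200 1146
1146 200 200 1146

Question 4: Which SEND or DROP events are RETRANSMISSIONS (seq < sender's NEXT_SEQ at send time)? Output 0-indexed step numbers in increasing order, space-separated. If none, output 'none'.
Step 0: SEND seq=1000 -> fresh
Step 1: SEND seq=0 -> fresh
Step 2: DROP seq=86 -> fresh
Step 3: SEND seq=118 -> fresh
Step 4: SEND seq=86 -> retransmit

Answer: 4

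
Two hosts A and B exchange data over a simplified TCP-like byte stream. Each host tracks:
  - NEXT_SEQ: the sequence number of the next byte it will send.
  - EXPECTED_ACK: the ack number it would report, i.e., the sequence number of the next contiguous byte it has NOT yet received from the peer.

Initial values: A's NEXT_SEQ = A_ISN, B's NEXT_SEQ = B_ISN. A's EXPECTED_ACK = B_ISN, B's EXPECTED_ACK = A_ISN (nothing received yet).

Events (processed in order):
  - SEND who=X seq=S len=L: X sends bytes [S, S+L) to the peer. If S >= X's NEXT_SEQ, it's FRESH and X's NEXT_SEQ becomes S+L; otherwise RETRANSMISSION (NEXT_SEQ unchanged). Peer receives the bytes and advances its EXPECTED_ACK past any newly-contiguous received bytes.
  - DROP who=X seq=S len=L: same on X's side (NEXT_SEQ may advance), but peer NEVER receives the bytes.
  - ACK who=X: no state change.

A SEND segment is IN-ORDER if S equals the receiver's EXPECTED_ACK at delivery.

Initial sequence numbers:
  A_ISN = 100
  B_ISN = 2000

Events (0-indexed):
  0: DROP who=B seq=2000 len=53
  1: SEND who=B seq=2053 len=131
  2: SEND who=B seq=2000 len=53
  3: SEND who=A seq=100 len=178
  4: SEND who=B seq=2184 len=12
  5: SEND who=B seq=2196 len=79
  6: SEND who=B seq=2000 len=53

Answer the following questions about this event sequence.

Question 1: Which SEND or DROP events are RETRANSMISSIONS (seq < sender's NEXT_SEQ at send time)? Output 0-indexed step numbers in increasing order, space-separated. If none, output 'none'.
Answer: 2 6

Derivation:
Step 0: DROP seq=2000 -> fresh
Step 1: SEND seq=2053 -> fresh
Step 2: SEND seq=2000 -> retransmit
Step 3: SEND seq=100 -> fresh
Step 4: SEND seq=2184 -> fresh
Step 5: SEND seq=2196 -> fresh
Step 6: SEND seq=2000 -> retransmit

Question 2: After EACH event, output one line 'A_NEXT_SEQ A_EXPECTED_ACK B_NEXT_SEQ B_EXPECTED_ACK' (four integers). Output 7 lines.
100 2000 2053 100
100 2000 2184 100
100 2184 2184 100
278 2184 2184 278
278 2196 2196 278
278 2275 2275 278
278 2275 2275 278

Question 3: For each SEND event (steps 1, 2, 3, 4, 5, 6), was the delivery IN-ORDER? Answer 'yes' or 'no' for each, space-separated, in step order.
Step 1: SEND seq=2053 -> out-of-order
Step 2: SEND seq=2000 -> in-order
Step 3: SEND seq=100 -> in-order
Step 4: SEND seq=2184 -> in-order
Step 5: SEND seq=2196 -> in-order
Step 6: SEND seq=2000 -> out-of-order

Answer: no yes yes yes yes no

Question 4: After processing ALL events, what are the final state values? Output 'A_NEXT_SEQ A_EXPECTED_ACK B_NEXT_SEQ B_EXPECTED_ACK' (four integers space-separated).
Answer: 278 2275 2275 278

Derivation:
After event 0: A_seq=100 A_ack=2000 B_seq=2053 B_ack=100
After event 1: A_seq=100 A_ack=2000 B_seq=2184 B_ack=100
After event 2: A_seq=100 A_ack=2184 B_seq=2184 B_ack=100
After event 3: A_seq=278 A_ack=2184 B_seq=2184 B_ack=278
After event 4: A_seq=278 A_ack=2196 B_seq=2196 B_ack=278
After event 5: A_seq=278 A_ack=2275 B_seq=2275 B_ack=278
After event 6: A_seq=278 A_ack=2275 B_seq=2275 B_ack=278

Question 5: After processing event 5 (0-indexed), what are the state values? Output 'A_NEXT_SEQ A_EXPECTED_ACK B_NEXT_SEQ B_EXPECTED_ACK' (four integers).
After event 0: A_seq=100 A_ack=2000 B_seq=2053 B_ack=100
After event 1: A_seq=100 A_ack=2000 B_seq=2184 B_ack=100
After event 2: A_seq=100 A_ack=2184 B_seq=2184 B_ack=100
After event 3: A_seq=278 A_ack=2184 B_seq=2184 B_ack=278
After event 4: A_seq=278 A_ack=2196 B_seq=2196 B_ack=278
After event 5: A_seq=278 A_ack=2275 B_seq=2275 B_ack=278

278 2275 2275 278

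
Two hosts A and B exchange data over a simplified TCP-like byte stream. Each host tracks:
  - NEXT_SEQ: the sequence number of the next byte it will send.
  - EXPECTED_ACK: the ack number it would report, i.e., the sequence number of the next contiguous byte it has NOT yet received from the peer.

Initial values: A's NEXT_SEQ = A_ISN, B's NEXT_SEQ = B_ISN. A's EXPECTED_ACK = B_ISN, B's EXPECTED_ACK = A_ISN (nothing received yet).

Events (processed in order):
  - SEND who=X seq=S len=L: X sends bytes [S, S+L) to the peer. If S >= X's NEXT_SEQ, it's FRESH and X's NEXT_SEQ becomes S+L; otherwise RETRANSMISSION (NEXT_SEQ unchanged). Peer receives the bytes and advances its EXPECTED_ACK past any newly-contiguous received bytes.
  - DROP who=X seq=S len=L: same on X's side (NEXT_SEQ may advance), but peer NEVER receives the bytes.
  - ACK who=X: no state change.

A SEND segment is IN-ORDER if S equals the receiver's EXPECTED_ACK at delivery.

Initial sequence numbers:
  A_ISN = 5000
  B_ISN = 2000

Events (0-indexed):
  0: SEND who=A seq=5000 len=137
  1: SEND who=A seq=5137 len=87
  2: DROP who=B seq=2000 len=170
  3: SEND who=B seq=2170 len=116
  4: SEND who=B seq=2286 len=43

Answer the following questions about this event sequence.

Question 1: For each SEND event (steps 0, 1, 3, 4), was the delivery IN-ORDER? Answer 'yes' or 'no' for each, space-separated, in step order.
Step 0: SEND seq=5000 -> in-order
Step 1: SEND seq=5137 -> in-order
Step 3: SEND seq=2170 -> out-of-order
Step 4: SEND seq=2286 -> out-of-order

Answer: yes yes no no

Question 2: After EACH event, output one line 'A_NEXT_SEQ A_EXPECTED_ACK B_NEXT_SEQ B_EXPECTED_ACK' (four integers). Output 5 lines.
5137 2000 2000 5137
5224 2000 2000 5224
5224 2000 2170 5224
5224 2000 2286 5224
5224 2000 2329 5224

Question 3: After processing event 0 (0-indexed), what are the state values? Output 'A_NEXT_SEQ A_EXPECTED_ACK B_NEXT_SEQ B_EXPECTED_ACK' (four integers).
After event 0: A_seq=5137 A_ack=2000 B_seq=2000 B_ack=5137

5137 2000 2000 5137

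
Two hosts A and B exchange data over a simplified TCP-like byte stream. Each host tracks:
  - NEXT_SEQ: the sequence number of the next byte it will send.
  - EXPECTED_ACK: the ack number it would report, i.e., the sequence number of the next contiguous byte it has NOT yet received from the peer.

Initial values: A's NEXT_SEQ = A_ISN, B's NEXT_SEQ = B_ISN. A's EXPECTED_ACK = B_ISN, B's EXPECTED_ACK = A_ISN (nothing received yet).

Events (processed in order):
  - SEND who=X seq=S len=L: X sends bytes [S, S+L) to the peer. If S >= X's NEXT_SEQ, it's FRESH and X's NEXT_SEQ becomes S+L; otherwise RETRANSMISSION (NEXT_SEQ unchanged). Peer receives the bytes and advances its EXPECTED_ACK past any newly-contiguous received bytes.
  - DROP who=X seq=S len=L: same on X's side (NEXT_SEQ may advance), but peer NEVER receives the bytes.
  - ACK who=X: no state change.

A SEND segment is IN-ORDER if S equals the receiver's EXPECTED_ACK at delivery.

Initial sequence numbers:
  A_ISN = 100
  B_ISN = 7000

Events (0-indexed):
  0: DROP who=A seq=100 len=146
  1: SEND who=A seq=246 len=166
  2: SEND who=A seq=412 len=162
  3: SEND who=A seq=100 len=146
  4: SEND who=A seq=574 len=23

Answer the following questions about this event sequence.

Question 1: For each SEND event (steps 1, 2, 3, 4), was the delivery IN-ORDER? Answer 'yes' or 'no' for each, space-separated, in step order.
Answer: no no yes yes

Derivation:
Step 1: SEND seq=246 -> out-of-order
Step 2: SEND seq=412 -> out-of-order
Step 3: SEND seq=100 -> in-order
Step 4: SEND seq=574 -> in-order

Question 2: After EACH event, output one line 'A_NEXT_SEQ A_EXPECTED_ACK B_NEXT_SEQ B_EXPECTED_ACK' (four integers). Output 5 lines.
246 7000 7000 100
412 7000 7000 100
574 7000 7000 100
574 7000 7000 574
597 7000 7000 597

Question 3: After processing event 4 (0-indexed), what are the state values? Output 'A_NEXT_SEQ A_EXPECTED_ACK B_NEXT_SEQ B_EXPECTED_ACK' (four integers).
After event 0: A_seq=246 A_ack=7000 B_seq=7000 B_ack=100
After event 1: A_seq=412 A_ack=7000 B_seq=7000 B_ack=100
After event 2: A_seq=574 A_ack=7000 B_seq=7000 B_ack=100
After event 3: A_seq=574 A_ack=7000 B_seq=7000 B_ack=574
After event 4: A_seq=597 A_ack=7000 B_seq=7000 B_ack=597

597 7000 7000 597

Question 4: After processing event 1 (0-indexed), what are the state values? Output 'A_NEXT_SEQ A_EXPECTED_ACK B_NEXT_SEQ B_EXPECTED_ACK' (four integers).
After event 0: A_seq=246 A_ack=7000 B_seq=7000 B_ack=100
After event 1: A_seq=412 A_ack=7000 B_seq=7000 B_ack=100

412 7000 7000 100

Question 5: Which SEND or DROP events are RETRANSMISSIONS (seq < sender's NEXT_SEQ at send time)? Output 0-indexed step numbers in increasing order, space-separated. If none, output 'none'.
Answer: 3

Derivation:
Step 0: DROP seq=100 -> fresh
Step 1: SEND seq=246 -> fresh
Step 2: SEND seq=412 -> fresh
Step 3: SEND seq=100 -> retransmit
Step 4: SEND seq=574 -> fresh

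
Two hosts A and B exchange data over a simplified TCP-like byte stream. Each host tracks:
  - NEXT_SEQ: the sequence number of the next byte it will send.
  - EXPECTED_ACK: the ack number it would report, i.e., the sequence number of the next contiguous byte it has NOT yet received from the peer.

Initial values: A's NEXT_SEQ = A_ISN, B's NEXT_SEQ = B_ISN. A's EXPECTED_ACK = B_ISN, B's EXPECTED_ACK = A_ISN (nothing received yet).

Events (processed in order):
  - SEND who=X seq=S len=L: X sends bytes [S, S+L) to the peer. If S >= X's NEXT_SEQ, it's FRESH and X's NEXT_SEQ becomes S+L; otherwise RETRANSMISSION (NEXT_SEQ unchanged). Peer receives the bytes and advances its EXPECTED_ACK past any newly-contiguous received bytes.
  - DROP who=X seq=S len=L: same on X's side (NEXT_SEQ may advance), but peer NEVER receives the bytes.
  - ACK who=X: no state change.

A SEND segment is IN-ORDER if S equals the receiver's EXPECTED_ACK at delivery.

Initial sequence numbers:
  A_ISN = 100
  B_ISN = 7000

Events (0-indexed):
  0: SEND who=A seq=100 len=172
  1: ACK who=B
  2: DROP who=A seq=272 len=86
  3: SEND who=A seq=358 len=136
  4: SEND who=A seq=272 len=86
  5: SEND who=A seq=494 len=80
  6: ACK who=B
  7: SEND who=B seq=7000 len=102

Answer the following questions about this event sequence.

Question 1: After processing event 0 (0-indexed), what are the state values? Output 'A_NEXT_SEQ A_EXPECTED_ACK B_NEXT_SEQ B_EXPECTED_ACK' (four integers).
After event 0: A_seq=272 A_ack=7000 B_seq=7000 B_ack=272

272 7000 7000 272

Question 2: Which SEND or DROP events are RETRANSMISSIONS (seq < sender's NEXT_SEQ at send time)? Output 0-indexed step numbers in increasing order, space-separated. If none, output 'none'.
Step 0: SEND seq=100 -> fresh
Step 2: DROP seq=272 -> fresh
Step 3: SEND seq=358 -> fresh
Step 4: SEND seq=272 -> retransmit
Step 5: SEND seq=494 -> fresh
Step 7: SEND seq=7000 -> fresh

Answer: 4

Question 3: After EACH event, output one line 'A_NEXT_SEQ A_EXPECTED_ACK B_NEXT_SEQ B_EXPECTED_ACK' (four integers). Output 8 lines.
272 7000 7000 272
272 7000 7000 272
358 7000 7000 272
494 7000 7000 272
494 7000 7000 494
574 7000 7000 574
574 7000 7000 574
574 7102 7102 574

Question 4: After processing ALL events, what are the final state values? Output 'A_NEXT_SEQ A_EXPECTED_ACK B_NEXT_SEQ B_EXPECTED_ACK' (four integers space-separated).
Answer: 574 7102 7102 574

Derivation:
After event 0: A_seq=272 A_ack=7000 B_seq=7000 B_ack=272
After event 1: A_seq=272 A_ack=7000 B_seq=7000 B_ack=272
After event 2: A_seq=358 A_ack=7000 B_seq=7000 B_ack=272
After event 3: A_seq=494 A_ack=7000 B_seq=7000 B_ack=272
After event 4: A_seq=494 A_ack=7000 B_seq=7000 B_ack=494
After event 5: A_seq=574 A_ack=7000 B_seq=7000 B_ack=574
After event 6: A_seq=574 A_ack=7000 B_seq=7000 B_ack=574
After event 7: A_seq=574 A_ack=7102 B_seq=7102 B_ack=574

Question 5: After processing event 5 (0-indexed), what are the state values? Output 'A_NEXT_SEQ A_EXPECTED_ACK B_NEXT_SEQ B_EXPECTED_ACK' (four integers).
After event 0: A_seq=272 A_ack=7000 B_seq=7000 B_ack=272
After event 1: A_seq=272 A_ack=7000 B_seq=7000 B_ack=272
After event 2: A_seq=358 A_ack=7000 B_seq=7000 B_ack=272
After event 3: A_seq=494 A_ack=7000 B_seq=7000 B_ack=272
After event 4: A_seq=494 A_ack=7000 B_seq=7000 B_ack=494
After event 5: A_seq=574 A_ack=7000 B_seq=7000 B_ack=574

574 7000 7000 574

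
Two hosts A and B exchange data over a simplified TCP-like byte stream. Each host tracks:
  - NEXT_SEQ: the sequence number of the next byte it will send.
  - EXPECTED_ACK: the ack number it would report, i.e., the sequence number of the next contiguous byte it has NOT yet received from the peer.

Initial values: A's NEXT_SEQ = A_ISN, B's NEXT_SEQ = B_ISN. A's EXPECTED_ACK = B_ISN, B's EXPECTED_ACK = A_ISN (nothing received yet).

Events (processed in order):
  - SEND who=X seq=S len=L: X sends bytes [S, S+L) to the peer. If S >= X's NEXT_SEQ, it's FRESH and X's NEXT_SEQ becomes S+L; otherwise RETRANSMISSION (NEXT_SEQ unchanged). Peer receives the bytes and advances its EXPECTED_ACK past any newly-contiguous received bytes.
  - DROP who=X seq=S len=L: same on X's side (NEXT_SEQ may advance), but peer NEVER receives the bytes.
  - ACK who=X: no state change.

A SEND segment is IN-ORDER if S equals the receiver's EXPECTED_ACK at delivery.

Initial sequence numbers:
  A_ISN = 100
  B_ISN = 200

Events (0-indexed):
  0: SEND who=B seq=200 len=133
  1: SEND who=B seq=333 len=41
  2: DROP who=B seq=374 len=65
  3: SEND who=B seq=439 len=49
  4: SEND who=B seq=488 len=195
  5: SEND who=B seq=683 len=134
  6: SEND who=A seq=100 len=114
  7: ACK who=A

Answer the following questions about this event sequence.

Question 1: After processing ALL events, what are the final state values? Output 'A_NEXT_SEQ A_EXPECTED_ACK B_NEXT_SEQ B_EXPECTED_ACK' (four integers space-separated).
After event 0: A_seq=100 A_ack=333 B_seq=333 B_ack=100
After event 1: A_seq=100 A_ack=374 B_seq=374 B_ack=100
After event 2: A_seq=100 A_ack=374 B_seq=439 B_ack=100
After event 3: A_seq=100 A_ack=374 B_seq=488 B_ack=100
After event 4: A_seq=100 A_ack=374 B_seq=683 B_ack=100
After event 5: A_seq=100 A_ack=374 B_seq=817 B_ack=100
After event 6: A_seq=214 A_ack=374 B_seq=817 B_ack=214
After event 7: A_seq=214 A_ack=374 B_seq=817 B_ack=214

Answer: 214 374 817 214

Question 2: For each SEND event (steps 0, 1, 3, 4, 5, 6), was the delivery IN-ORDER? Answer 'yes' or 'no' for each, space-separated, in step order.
Answer: yes yes no no no yes

Derivation:
Step 0: SEND seq=200 -> in-order
Step 1: SEND seq=333 -> in-order
Step 3: SEND seq=439 -> out-of-order
Step 4: SEND seq=488 -> out-of-order
Step 5: SEND seq=683 -> out-of-order
Step 6: SEND seq=100 -> in-order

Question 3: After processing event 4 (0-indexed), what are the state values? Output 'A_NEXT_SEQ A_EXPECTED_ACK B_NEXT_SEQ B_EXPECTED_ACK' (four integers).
After event 0: A_seq=100 A_ack=333 B_seq=333 B_ack=100
After event 1: A_seq=100 A_ack=374 B_seq=374 B_ack=100
After event 2: A_seq=100 A_ack=374 B_seq=439 B_ack=100
After event 3: A_seq=100 A_ack=374 B_seq=488 B_ack=100
After event 4: A_seq=100 A_ack=374 B_seq=683 B_ack=100

100 374 683 100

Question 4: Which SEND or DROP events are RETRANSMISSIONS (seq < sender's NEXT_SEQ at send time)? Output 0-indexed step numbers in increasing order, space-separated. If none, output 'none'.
Answer: none

Derivation:
Step 0: SEND seq=200 -> fresh
Step 1: SEND seq=333 -> fresh
Step 2: DROP seq=374 -> fresh
Step 3: SEND seq=439 -> fresh
Step 4: SEND seq=488 -> fresh
Step 5: SEND seq=683 -> fresh
Step 6: SEND seq=100 -> fresh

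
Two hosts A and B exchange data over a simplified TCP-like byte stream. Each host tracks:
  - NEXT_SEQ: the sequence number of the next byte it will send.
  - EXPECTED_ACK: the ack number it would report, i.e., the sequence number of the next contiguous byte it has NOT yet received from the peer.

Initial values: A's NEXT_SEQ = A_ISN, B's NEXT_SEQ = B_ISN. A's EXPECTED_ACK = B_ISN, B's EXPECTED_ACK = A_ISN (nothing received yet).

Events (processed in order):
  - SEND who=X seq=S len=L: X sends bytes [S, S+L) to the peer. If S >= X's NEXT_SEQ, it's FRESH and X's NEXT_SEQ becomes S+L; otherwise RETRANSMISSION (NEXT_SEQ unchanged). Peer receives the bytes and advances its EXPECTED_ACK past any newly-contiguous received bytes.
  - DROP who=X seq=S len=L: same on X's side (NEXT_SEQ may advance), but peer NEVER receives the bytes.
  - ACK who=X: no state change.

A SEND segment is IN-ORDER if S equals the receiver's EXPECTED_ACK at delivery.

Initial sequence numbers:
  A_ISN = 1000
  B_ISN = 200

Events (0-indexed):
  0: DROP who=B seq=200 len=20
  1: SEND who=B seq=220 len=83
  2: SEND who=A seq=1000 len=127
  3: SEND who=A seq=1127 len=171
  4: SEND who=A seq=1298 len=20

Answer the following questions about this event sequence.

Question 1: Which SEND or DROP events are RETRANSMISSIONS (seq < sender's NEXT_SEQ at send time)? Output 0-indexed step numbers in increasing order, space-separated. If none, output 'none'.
Answer: none

Derivation:
Step 0: DROP seq=200 -> fresh
Step 1: SEND seq=220 -> fresh
Step 2: SEND seq=1000 -> fresh
Step 3: SEND seq=1127 -> fresh
Step 4: SEND seq=1298 -> fresh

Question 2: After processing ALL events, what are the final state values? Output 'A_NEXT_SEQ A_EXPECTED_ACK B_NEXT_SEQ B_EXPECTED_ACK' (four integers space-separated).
After event 0: A_seq=1000 A_ack=200 B_seq=220 B_ack=1000
After event 1: A_seq=1000 A_ack=200 B_seq=303 B_ack=1000
After event 2: A_seq=1127 A_ack=200 B_seq=303 B_ack=1127
After event 3: A_seq=1298 A_ack=200 B_seq=303 B_ack=1298
After event 4: A_seq=1318 A_ack=200 B_seq=303 B_ack=1318

Answer: 1318 200 303 1318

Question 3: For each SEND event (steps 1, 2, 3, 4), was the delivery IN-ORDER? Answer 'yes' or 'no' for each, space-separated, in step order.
Step 1: SEND seq=220 -> out-of-order
Step 2: SEND seq=1000 -> in-order
Step 3: SEND seq=1127 -> in-order
Step 4: SEND seq=1298 -> in-order

Answer: no yes yes yes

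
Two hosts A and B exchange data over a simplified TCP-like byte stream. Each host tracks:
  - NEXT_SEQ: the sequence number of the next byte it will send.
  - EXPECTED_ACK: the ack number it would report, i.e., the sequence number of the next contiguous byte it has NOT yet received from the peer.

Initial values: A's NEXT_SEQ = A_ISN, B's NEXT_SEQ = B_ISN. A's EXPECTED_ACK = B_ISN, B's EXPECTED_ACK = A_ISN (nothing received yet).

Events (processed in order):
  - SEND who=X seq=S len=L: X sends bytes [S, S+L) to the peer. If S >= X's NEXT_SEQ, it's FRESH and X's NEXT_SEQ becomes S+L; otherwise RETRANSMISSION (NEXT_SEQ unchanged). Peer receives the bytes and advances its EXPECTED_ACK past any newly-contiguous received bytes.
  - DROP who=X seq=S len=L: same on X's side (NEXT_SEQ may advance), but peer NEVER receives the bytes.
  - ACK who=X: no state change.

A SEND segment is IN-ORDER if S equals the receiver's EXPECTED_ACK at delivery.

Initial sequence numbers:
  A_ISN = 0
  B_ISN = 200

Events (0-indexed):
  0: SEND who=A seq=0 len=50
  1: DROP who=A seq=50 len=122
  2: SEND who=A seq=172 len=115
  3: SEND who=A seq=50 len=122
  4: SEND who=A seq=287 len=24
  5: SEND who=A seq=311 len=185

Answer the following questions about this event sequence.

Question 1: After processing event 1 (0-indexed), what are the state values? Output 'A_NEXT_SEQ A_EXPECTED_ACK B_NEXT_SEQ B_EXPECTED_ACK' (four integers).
After event 0: A_seq=50 A_ack=200 B_seq=200 B_ack=50
After event 1: A_seq=172 A_ack=200 B_seq=200 B_ack=50

172 200 200 50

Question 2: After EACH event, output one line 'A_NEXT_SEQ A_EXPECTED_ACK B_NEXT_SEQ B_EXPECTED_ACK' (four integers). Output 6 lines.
50 200 200 50
172 200 200 50
287 200 200 50
287 200 200 287
311 200 200 311
496 200 200 496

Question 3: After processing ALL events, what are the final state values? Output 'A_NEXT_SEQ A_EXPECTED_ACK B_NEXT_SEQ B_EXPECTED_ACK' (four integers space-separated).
After event 0: A_seq=50 A_ack=200 B_seq=200 B_ack=50
After event 1: A_seq=172 A_ack=200 B_seq=200 B_ack=50
After event 2: A_seq=287 A_ack=200 B_seq=200 B_ack=50
After event 3: A_seq=287 A_ack=200 B_seq=200 B_ack=287
After event 4: A_seq=311 A_ack=200 B_seq=200 B_ack=311
After event 5: A_seq=496 A_ack=200 B_seq=200 B_ack=496

Answer: 496 200 200 496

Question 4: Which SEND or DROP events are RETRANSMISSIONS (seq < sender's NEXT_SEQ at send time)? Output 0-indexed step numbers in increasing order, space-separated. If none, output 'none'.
Step 0: SEND seq=0 -> fresh
Step 1: DROP seq=50 -> fresh
Step 2: SEND seq=172 -> fresh
Step 3: SEND seq=50 -> retransmit
Step 4: SEND seq=287 -> fresh
Step 5: SEND seq=311 -> fresh

Answer: 3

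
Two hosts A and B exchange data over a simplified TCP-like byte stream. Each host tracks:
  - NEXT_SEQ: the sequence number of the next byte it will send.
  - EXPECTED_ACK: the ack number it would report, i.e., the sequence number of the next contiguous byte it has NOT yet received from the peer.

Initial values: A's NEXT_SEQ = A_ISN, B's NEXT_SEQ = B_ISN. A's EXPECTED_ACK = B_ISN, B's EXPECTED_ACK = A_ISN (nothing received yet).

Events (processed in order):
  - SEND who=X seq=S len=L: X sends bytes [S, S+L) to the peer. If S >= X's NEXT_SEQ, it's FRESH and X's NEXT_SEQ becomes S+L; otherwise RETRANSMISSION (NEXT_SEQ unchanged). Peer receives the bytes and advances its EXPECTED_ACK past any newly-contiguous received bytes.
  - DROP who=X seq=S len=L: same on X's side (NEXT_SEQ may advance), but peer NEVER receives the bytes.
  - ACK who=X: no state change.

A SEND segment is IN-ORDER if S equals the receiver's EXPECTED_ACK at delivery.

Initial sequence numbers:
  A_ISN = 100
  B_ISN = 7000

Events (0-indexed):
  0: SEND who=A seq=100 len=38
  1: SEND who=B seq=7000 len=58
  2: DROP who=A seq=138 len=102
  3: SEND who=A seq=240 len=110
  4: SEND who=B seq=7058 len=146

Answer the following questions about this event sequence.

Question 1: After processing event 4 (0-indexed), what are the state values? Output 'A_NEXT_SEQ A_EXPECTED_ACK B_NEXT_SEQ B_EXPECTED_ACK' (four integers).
After event 0: A_seq=138 A_ack=7000 B_seq=7000 B_ack=138
After event 1: A_seq=138 A_ack=7058 B_seq=7058 B_ack=138
After event 2: A_seq=240 A_ack=7058 B_seq=7058 B_ack=138
After event 3: A_seq=350 A_ack=7058 B_seq=7058 B_ack=138
After event 4: A_seq=350 A_ack=7204 B_seq=7204 B_ack=138

350 7204 7204 138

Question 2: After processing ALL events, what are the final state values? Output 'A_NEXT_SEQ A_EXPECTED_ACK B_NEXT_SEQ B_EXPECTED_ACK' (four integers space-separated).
After event 0: A_seq=138 A_ack=7000 B_seq=7000 B_ack=138
After event 1: A_seq=138 A_ack=7058 B_seq=7058 B_ack=138
After event 2: A_seq=240 A_ack=7058 B_seq=7058 B_ack=138
After event 3: A_seq=350 A_ack=7058 B_seq=7058 B_ack=138
After event 4: A_seq=350 A_ack=7204 B_seq=7204 B_ack=138

Answer: 350 7204 7204 138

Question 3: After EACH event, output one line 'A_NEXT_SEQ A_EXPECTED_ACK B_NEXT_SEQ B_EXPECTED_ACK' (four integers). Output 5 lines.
138 7000 7000 138
138 7058 7058 138
240 7058 7058 138
350 7058 7058 138
350 7204 7204 138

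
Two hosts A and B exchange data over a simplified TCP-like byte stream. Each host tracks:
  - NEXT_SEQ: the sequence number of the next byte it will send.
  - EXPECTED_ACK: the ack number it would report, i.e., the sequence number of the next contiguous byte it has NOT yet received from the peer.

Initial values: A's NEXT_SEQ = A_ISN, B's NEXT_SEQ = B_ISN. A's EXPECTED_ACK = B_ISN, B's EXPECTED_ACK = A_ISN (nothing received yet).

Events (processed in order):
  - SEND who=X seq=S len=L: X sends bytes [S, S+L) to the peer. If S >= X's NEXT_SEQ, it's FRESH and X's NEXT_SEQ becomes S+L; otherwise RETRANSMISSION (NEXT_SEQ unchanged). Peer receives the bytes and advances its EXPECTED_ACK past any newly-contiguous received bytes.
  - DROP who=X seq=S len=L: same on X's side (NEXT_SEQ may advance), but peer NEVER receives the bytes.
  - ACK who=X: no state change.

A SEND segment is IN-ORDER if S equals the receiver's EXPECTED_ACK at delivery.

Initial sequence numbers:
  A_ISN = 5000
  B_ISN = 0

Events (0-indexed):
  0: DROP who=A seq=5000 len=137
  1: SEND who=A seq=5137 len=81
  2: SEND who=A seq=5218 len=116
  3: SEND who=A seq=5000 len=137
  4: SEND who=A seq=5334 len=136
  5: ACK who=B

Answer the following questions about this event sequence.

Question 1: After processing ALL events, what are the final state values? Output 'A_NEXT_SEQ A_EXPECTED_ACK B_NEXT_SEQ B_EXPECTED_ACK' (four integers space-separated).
Answer: 5470 0 0 5470

Derivation:
After event 0: A_seq=5137 A_ack=0 B_seq=0 B_ack=5000
After event 1: A_seq=5218 A_ack=0 B_seq=0 B_ack=5000
After event 2: A_seq=5334 A_ack=0 B_seq=0 B_ack=5000
After event 3: A_seq=5334 A_ack=0 B_seq=0 B_ack=5334
After event 4: A_seq=5470 A_ack=0 B_seq=0 B_ack=5470
After event 5: A_seq=5470 A_ack=0 B_seq=0 B_ack=5470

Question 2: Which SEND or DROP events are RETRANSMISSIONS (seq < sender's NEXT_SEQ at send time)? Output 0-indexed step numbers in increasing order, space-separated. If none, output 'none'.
Step 0: DROP seq=5000 -> fresh
Step 1: SEND seq=5137 -> fresh
Step 2: SEND seq=5218 -> fresh
Step 3: SEND seq=5000 -> retransmit
Step 4: SEND seq=5334 -> fresh

Answer: 3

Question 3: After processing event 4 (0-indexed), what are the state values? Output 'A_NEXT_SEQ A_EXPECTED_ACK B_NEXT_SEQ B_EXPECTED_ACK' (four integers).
After event 0: A_seq=5137 A_ack=0 B_seq=0 B_ack=5000
After event 1: A_seq=5218 A_ack=0 B_seq=0 B_ack=5000
After event 2: A_seq=5334 A_ack=0 B_seq=0 B_ack=5000
After event 3: A_seq=5334 A_ack=0 B_seq=0 B_ack=5334
After event 4: A_seq=5470 A_ack=0 B_seq=0 B_ack=5470

5470 0 0 5470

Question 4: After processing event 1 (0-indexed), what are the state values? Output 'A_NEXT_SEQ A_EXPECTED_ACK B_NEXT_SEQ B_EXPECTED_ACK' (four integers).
After event 0: A_seq=5137 A_ack=0 B_seq=0 B_ack=5000
After event 1: A_seq=5218 A_ack=0 B_seq=0 B_ack=5000

5218 0 0 5000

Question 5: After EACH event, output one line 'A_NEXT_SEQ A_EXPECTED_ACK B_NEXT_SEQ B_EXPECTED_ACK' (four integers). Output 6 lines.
5137 0 0 5000
5218 0 0 5000
5334 0 0 5000
5334 0 0 5334
5470 0 0 5470
5470 0 0 5470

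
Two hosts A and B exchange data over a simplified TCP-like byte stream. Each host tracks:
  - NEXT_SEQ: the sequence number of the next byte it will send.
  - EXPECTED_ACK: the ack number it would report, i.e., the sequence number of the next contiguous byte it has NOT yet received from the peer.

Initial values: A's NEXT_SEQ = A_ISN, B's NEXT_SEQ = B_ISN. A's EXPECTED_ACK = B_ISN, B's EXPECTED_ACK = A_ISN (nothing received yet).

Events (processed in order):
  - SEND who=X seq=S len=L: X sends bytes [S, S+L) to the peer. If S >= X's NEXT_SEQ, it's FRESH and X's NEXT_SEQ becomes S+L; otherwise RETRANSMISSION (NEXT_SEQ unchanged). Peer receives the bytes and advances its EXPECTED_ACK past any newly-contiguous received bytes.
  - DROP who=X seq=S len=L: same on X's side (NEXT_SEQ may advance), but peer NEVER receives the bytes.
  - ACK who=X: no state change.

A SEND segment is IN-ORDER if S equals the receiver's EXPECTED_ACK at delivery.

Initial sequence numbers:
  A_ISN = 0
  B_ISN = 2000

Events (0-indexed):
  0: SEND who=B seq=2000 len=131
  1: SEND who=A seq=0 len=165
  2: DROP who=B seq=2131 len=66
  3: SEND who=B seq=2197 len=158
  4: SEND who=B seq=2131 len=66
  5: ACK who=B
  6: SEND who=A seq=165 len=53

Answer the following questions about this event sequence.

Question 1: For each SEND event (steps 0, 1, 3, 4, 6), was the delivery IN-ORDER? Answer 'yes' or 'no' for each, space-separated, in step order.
Step 0: SEND seq=2000 -> in-order
Step 1: SEND seq=0 -> in-order
Step 3: SEND seq=2197 -> out-of-order
Step 4: SEND seq=2131 -> in-order
Step 6: SEND seq=165 -> in-order

Answer: yes yes no yes yes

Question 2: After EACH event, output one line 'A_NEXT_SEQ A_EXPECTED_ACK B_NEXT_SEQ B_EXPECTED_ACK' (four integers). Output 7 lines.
0 2131 2131 0
165 2131 2131 165
165 2131 2197 165
165 2131 2355 165
165 2355 2355 165
165 2355 2355 165
218 2355 2355 218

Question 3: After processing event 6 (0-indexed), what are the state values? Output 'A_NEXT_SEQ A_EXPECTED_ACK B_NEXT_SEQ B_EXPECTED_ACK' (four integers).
After event 0: A_seq=0 A_ack=2131 B_seq=2131 B_ack=0
After event 1: A_seq=165 A_ack=2131 B_seq=2131 B_ack=165
After event 2: A_seq=165 A_ack=2131 B_seq=2197 B_ack=165
After event 3: A_seq=165 A_ack=2131 B_seq=2355 B_ack=165
After event 4: A_seq=165 A_ack=2355 B_seq=2355 B_ack=165
After event 5: A_seq=165 A_ack=2355 B_seq=2355 B_ack=165
After event 6: A_seq=218 A_ack=2355 B_seq=2355 B_ack=218

218 2355 2355 218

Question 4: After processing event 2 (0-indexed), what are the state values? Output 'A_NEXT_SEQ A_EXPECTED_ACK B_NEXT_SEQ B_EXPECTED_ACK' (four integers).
After event 0: A_seq=0 A_ack=2131 B_seq=2131 B_ack=0
After event 1: A_seq=165 A_ack=2131 B_seq=2131 B_ack=165
After event 2: A_seq=165 A_ack=2131 B_seq=2197 B_ack=165

165 2131 2197 165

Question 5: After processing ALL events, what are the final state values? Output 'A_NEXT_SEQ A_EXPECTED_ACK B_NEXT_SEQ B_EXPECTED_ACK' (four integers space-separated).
After event 0: A_seq=0 A_ack=2131 B_seq=2131 B_ack=0
After event 1: A_seq=165 A_ack=2131 B_seq=2131 B_ack=165
After event 2: A_seq=165 A_ack=2131 B_seq=2197 B_ack=165
After event 3: A_seq=165 A_ack=2131 B_seq=2355 B_ack=165
After event 4: A_seq=165 A_ack=2355 B_seq=2355 B_ack=165
After event 5: A_seq=165 A_ack=2355 B_seq=2355 B_ack=165
After event 6: A_seq=218 A_ack=2355 B_seq=2355 B_ack=218

Answer: 218 2355 2355 218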